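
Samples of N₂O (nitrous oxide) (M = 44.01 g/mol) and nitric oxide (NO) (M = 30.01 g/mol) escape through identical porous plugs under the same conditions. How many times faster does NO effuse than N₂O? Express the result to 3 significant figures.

1.21

From Graham's law, rate_NO/rate_N₂O = √(M_N₂O/M_NO) = √(44.01/30.01) = √1.467 = 1.21.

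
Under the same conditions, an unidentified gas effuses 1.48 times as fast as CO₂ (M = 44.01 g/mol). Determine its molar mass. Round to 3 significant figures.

20.1 g/mol

From Graham's law, rate_X/rate_CO₂ = √(M_CO₂/M_X).
1.48 = √(44.01/M_X)
M_X = 44.01 / 1.48² = 44.01 / 2.190 = 20.1 g/mol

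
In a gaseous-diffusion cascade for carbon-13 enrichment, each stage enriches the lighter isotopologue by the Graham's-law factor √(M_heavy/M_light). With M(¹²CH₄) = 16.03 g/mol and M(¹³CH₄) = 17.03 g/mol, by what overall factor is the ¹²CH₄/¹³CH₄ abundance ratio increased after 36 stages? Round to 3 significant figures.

2.97

Overall factor = α^36 with α = √(17.03/16.03), i.e. (17.03/16.03)^(36/2).
= 1.06238^18 = 2.97.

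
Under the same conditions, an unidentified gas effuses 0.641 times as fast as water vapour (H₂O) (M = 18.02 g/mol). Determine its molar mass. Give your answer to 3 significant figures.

Graham's law gives rate_X/rate_H₂O = √(M_H₂O/M_X).
0.641 = √(18.02/M_X)
M_X = 18.02 / 0.641² = 18.02 / 0.4109 = 43.9 g/mol

43.9 g/mol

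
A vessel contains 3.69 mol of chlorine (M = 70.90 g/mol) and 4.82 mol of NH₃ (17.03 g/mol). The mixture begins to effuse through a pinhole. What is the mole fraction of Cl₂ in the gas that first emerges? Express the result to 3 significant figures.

0.273

Each component's effusion rate ∝ (its partial pressure)·(1/√M) ∝ n_i/√M_i.
x_Cl₂(eff) = (n_Cl₂/√M_Cl₂) / (n_Cl₂/√M_Cl₂ + n_NH₃/√M_NH₃)
= (3.69/√70.90) / (3.69/√70.90 + 4.82/√17.03) = 0.4382/(0.4382 + 1.168) = 0.273.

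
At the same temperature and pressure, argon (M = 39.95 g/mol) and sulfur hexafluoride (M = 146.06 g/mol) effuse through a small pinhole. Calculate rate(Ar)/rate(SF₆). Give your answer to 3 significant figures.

1.91

By Graham's law, rate_Ar/rate_SF₆ = √(M_SF₆/M_Ar) = √(146.06/39.95) = √3.656 = 1.91.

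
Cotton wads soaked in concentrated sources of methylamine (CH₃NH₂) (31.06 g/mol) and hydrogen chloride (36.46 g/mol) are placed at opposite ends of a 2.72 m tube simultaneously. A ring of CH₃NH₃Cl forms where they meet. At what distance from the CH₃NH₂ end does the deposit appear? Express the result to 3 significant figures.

1.41 m

Distances travelled in equal time are proportional to diffusion rates, so d_CH₃NH₂/d_HCl = √(M_HCl/M_CH₃NH₂) = √(36.46/31.06) = 1.083.
With d_CH₃NH₂ + d_HCl = 2.72 m, d_HCl = 2.72/(1 + 1.083) = 1.306 m.
d_CH₃NH₂ = 2.72 − 1.306 = 1.41 m.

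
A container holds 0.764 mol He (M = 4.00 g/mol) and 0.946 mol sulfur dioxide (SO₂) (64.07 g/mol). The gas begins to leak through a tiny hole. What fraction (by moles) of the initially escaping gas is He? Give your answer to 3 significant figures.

Each component's effusion rate ∝ (its partial pressure)·(1/√M) ∝ n_i/√M_i.
So x_He in the escaping gas = (n_He/√M_He) / Σ(n_i/√M_i)
= (0.764/√4.00) / (0.764/√4.00 + 0.946/√64.07) = 0.3820/(0.3820 + 0.1182) = 0.764.

0.764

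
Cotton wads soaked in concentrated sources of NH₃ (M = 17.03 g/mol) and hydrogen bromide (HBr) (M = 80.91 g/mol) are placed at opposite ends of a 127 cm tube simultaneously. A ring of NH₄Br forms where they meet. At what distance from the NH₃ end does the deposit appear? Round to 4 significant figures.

87.06 cm

The fronts meet when d_NH₃ + d_HBr = L with d_NH₃/d_HBr = √(M_HBr/M_NH₃) (Graham's law). Here √(M_HBr/M_NH₃) = √(80.91/17.03) = 2.180.
With d_NH₃ + d_HBr = 127 cm, d_HBr = 127/(1 + 2.180) = 39.94 cm.
d_NH₃ = 127 − 39.94 = 87.06 cm.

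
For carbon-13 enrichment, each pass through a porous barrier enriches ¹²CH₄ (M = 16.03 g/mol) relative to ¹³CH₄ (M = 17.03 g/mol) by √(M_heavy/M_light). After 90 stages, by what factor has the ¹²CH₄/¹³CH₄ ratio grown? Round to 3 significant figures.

15.2

After 90 stages the ratio has grown by (√(17.03/16.03))^90 = (17.03/16.03)^(90/2).
= 1.06238^45 = 15.2.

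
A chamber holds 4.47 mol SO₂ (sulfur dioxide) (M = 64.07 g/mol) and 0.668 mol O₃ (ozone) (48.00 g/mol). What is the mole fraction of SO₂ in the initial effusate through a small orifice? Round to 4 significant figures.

0.8528

The effusion rate of species i is ∝ p_i/√M_i ∝ n_i/√M_i.
Mole fraction of SO₂ in the effusate = (n_SO₂/√M_SO₂) / (n_SO₂/√M_SO₂ + n_O₃/√M_O₃)
= (4.47/√64.07) / (4.47/√64.07 + 0.668/√48.00) = 0.5584/(0.5584 + 0.09642) = 0.8528.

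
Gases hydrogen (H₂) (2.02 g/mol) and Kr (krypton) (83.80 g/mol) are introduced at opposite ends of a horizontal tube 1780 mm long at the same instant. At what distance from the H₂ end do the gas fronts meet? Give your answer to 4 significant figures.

1541 mm

In equal time, each gas travels a distance ∝ its rate ∝ 1/√M, so d_H₂/d_Kr = √(M_Kr/M_H₂) = √(83.80/2.02) = 6.441.
With d_H₂ + d_Kr = 1780 mm, d_Kr = 1780/(1 + 6.441) = 239.2 mm.
d_H₂ = 1780 − 239.2 = 1541 mm.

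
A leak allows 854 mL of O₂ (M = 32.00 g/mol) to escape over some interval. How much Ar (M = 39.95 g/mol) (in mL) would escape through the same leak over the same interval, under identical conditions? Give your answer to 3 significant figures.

Since effusion rate ∝ 1/√M, rate_Ar/rate_O₂ = √(M_O₂/M_Ar) = √(32.00/39.95) = √0.8010 = 0.8950.
So the volume for Ar is 854 × 0.8950 = 764 mL.

764 mL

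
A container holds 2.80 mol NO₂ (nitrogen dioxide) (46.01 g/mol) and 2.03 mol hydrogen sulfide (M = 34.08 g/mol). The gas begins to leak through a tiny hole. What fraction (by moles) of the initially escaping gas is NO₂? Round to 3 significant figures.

0.543

Each component's effusion rate ∝ (its partial pressure)·(1/√M) ∝ n_i/√M_i.
Mole fraction of NO₂ in the effusate = (n_NO₂/√M_NO₂) / (n_NO₂/√M_NO₂ + n_H₂S/√M_H₂S)
= (2.80/√46.01) / (2.80/√46.01 + 2.03/√34.08) = 0.4128/(0.4128 + 0.3477) = 0.543.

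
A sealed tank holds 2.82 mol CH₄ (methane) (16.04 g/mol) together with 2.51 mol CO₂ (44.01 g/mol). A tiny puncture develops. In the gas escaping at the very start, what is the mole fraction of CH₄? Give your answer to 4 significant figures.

0.6505

Rate_i ∝ x_i/√M_i (Graham's law weighted by mole fraction), so the effusate composition follows n_i/√M_i.
Mole fraction of CH₄ in the effusate = (n_CH₄/√M_CH₄) / (n_CH₄/√M_CH₄ + n_CO₂/√M_CO₂)
= (2.82/√16.04) / (2.82/√16.04 + 2.51/√44.01) = 0.7041/(0.7041 + 0.3784) = 0.6505.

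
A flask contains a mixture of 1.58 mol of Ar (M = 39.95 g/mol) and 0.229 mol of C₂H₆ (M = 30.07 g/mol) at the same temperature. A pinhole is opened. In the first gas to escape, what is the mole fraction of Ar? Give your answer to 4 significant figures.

Each component's effusion rate ∝ (its partial pressure)·(1/√M) ∝ n_i/√M_i.
Mole fraction of Ar in the effusate = (n_Ar/√M_Ar) / (n_Ar/√M_Ar + n_C₂H₆/√M_C₂H₆)
= (1.58/√39.95) / (1.58/√39.95 + 0.229/√30.07) = 0.2500/(0.2500 + 0.04176) = 0.8569.

0.8569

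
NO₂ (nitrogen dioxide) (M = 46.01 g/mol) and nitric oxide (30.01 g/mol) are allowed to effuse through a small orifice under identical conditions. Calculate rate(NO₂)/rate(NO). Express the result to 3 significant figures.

0.808

By Graham's law, rate_NO₂/rate_NO = √(M_NO/M_NO₂) = √(30.01/46.01) = √0.6522 = 0.808.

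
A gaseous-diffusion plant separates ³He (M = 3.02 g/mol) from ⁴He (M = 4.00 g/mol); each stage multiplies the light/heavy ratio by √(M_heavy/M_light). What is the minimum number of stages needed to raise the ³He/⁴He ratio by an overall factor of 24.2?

Single-stage factor α = √(4.00/3.02), so ln α = ½ ln(1.32450) = 0.1405.
Need α^N ≥ 24.2 ⇒ N ≥ ln(24.2) / ln α = 3.186 / 0.1405 = 22.68.
Rounding up, N = 23 stages.

23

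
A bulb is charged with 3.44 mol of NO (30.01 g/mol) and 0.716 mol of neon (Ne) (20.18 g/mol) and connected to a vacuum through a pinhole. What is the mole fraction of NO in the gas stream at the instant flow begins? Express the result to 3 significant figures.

Each component's effusion rate ∝ (its partial pressure)·(1/√M) ∝ n_i/√M_i.
So x_NO in the escaping gas = (n_NO/√M_NO) / Σ(n_i/√M_i)
= (3.44/√30.01) / (3.44/√30.01 + 0.716/√20.18) = 0.6280/(0.6280 + 0.1594) = 0.798.

0.798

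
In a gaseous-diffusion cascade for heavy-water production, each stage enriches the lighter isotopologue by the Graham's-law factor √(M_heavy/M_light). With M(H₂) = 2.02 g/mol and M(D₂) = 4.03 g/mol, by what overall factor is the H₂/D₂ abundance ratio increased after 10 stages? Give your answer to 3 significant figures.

31.6

Each stage multiplies the ratio by α = √(4.03/2.02), so after 10 stages the overall factor is α^10 = (4.03/2.02)^(10/2).
= 1.99505^5 = 31.6.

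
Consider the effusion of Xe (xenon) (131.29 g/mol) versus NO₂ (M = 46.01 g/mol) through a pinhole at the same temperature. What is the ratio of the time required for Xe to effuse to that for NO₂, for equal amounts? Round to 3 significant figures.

1.69

By Graham's law, t_Xe/t_NO₂ = √(M_Xe/M_NO₂) = √(131.29/46.01) = √2.854 = 1.69.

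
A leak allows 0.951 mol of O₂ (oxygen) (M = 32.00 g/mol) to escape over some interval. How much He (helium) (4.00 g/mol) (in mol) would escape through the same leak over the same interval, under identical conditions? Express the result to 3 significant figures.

2.69 mol

Graham's law gives rate_He/rate_O₂ = √(M_O₂/M_He) = √(32.00/4.00) = √8.000 = 2.828.
So the amount for He is 0.951 × 2.828 = 2.69 mol.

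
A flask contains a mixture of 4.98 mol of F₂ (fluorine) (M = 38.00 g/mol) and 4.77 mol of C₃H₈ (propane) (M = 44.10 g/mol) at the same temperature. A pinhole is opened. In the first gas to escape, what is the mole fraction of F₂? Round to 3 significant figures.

Each component's effusion rate ∝ (its partial pressure)·(1/√M) ∝ n_i/√M_i.
So x_F₂ in the escaping gas = (n_F₂/√M_F₂) / Σ(n_i/√M_i)
= (4.98/√38.00) / (4.98/√38.00 + 4.77/√44.10) = 0.8079/(0.8079 + 0.7183) = 0.529.

0.529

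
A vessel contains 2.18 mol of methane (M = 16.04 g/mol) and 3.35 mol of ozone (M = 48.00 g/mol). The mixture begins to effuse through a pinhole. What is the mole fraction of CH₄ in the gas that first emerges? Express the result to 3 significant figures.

0.530

Rate_i ∝ x_i/√M_i (Graham's law weighted by mole fraction), so the effusate composition follows n_i/√M_i.
So x_CH₄ in the escaping gas = (n_CH₄/√M_CH₄) / Σ(n_i/√M_i)
= (2.18/√16.04) / (2.18/√16.04 + 3.35/√48.00) = 0.5443/(0.5443 + 0.4835) = 0.530.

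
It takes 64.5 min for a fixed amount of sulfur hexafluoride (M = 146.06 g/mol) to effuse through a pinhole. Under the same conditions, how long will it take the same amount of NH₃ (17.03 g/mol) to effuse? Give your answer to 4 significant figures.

22.02 min

From Graham's law, t_NH₃/t_SF₆ = √(M_NH₃/M_SF₆) = √(17.03/146.06) = √0.1166 = 0.3415.
So the time for NH₃ is 64.5 × 0.3415 = 22.02 min.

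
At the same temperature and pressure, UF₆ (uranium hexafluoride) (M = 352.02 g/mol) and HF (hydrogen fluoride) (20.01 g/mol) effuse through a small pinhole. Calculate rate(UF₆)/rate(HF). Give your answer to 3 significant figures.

Using Graham's law: rate_UF₆/rate_HF = √(M_HF/M_UF₆) = √(20.01/352.02) = √0.05684 = 0.238.

0.238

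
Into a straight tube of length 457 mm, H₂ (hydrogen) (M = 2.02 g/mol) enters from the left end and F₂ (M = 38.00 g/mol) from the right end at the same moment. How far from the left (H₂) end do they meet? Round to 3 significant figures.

371 mm

The fronts meet when d_H₂ + d_F₂ = L with d_H₂/d_F₂ = √(M_F₂/M_H₂) (Graham's law). Here √(M_F₂/M_H₂) = √(38.00/2.02) = 4.337.
With d_H₂ + d_F₂ = 457 mm, d_F₂ = 457/(1 + 4.337) = 85.62 mm.
d_H₂ = 457 − 85.62 = 371 mm.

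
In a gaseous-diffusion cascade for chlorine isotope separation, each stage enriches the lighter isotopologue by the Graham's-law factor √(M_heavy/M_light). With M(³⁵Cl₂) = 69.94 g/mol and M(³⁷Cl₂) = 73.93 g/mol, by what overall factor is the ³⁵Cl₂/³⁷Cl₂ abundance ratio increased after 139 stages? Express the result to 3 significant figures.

47.3

Overall factor = α^139 with α = √(73.93/69.94), i.e. (73.93/69.94)^(139/2).
= 1.05705^(139/2) = 47.3.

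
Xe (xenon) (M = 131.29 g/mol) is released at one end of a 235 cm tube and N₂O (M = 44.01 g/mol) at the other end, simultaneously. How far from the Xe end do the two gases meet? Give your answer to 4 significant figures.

Graham's law gives d_Xe/d_N₂O = rate_Xe/rate_N₂O = √(M_N₂O/M_Xe) = √(44.01/131.29) = 0.5790.
With d_Xe + d_N₂O = 235 cm, d_N₂O = 235/(1 + 0.5790) = 148.8 cm.
d_Xe = 235 − 148.8 = 86.17 cm.

86.17 cm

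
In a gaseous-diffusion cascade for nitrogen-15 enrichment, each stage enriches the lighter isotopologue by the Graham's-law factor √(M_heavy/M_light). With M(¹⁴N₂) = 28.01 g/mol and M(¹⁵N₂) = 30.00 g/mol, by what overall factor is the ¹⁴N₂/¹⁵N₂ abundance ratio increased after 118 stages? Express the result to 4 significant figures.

The single-stage factor is √(M_heavy/M_light), so 118 stages give [√(30.00/28.01)]^118 = (30.00/28.01)^(118/2).
= 1.07105^59 = 57.37.

57.37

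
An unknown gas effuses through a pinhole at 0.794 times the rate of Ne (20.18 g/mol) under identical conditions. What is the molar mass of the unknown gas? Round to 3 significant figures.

Graham's law gives rate_X/rate_Ne = √(M_Ne/M_X).
0.794 = √(20.18/M_X)
M_X = 20.18 / 0.794² = 20.18 / 0.6304 = 32.0 g/mol

32.0 g/mol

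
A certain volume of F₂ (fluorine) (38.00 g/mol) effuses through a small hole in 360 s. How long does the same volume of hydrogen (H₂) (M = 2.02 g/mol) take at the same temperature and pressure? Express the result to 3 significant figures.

83.0 s

Since effusion rate ∝ 1/√M, t_H₂/t_F₂ = √(M_H₂/M_F₂) = √(2.02/38.00) = √0.05316 = 0.2306.
So the time for H₂ is 360 × 0.2306 = 83.0 s.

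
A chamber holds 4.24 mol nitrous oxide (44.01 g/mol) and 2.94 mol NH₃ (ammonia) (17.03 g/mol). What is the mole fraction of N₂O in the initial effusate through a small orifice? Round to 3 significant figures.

Effusion rate of each component ∝ n_i/√M_i (partial pressure × 1/√M).
x_N₂O(eff) = (n_N₂O/√M_N₂O) / (n_N₂O/√M_N₂O + n_NH₃/√M_NH₃)
= (4.24/√44.01) / (4.24/√44.01 + 2.94/√17.03) = 0.6391/(0.6391 + 0.7124) = 0.473.

0.473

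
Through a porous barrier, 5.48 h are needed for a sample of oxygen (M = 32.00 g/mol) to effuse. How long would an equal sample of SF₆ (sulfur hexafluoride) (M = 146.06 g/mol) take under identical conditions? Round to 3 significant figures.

11.7 h

Using Graham's law: t_SF₆/t_O₂ = √(M_SF₆/M_O₂) = √(146.06/32.00) = √4.564 = 2.136.
So the time for SF₆ is 5.48 × 2.136 = 11.7 h.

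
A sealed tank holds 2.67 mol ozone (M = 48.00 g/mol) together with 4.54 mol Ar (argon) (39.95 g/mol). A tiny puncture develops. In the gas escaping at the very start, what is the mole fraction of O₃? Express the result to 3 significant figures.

0.349

The effusion rate of species i is ∝ p_i/√M_i ∝ n_i/√M_i.
So x_O₃ in the escaping gas = (n_O₃/√M_O₃) / Σ(n_i/√M_i)
= (2.67/√48.00) / (2.67/√48.00 + 4.54/√39.95) = 0.3854/(0.3854 + 0.7183) = 0.349.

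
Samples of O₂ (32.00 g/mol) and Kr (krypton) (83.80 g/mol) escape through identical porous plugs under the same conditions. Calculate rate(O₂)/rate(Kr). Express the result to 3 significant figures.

1.62

By Graham's law, rate_O₂/rate_Kr = √(M_Kr/M_O₂) = √(83.80/32.00) = √2.619 = 1.62.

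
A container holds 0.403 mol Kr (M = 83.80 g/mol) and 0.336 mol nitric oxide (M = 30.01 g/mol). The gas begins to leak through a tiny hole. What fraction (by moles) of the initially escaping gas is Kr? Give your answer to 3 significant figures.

The effusion rate of species i is ∝ p_i/√M_i ∝ n_i/√M_i.
Mole fraction of Kr in the effusate = (n_Kr/√M_Kr) / (n_Kr/√M_Kr + n_NO/√M_NO)
= (0.403/√83.80) / (0.403/√83.80 + 0.336/√30.01) = 0.04402/(0.04402 + 0.06133) = 0.418.

0.418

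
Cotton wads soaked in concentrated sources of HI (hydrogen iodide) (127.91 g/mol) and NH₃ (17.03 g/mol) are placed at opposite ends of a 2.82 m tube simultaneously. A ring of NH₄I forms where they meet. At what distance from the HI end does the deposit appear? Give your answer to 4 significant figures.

0.7539 m

In equal time, each gas travels a distance ∝ its rate ∝ 1/√M, so d_HI/d_NH₃ = √(M_NH₃/M_HI) = √(17.03/127.91) = 0.3649.
With d_HI + d_NH₃ = 2.82 m, d_NH₃ = 2.82/(1 + 0.3649) = 2.066 m.
d_HI = 2.82 − 2.066 = 0.7539 m.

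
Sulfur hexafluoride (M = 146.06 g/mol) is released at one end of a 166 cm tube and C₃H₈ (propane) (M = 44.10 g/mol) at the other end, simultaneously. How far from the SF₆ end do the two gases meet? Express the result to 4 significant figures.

Graham's law gives d_SF₆/d_C₃H₈ = rate_SF₆/rate_C₃H₈ = √(M_C₃H₈/M_SF₆) = √(44.10/146.06) = 0.5495.
With d_SF₆ + d_C₃H₈ = 166 cm, d_C₃H₈ = 166/(1 + 0.5495) = 107.1 cm.
d_SF₆ = 166 − 107.1 = 58.87 cm.

58.87 cm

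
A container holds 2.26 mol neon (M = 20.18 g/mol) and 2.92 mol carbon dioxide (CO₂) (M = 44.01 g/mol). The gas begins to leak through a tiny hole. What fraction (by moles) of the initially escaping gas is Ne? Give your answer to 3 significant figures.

0.533

Each component's effusion rate ∝ (its partial pressure)·(1/√M) ∝ n_i/√M_i.
Mole fraction of Ne in the effusate = (n_Ne/√M_Ne) / (n_Ne/√M_Ne + n_CO₂/√M_CO₂)
= (2.26/√20.18) / (2.26/√20.18 + 2.92/√44.01) = 0.5031/(0.5031 + 0.4402) = 0.533.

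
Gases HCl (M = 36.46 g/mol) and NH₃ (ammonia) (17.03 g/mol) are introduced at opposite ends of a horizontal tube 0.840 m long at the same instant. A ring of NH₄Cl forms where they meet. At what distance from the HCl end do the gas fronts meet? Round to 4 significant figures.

0.3410 m

The fronts meet when d_HCl + d_NH₃ = L with d_HCl/d_NH₃ = √(M_NH₃/M_HCl) (Graham's law). Here √(M_NH₃/M_HCl) = √(17.03/36.46) = 0.6834.
With d_HCl + d_NH₃ = 0.840 m, d_NH₃ = 0.840/(1 + 0.6834) = 0.4990 m.
d_HCl = 0.840 − 0.4990 = 0.3410 m.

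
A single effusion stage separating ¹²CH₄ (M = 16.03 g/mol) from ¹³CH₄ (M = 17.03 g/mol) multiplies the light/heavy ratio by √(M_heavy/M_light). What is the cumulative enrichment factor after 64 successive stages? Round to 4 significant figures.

6.934

Overall factor = α^64 with α = √(17.03/16.03), i.e. (17.03/16.03)^(64/2).
= 1.06238^32 = 6.934.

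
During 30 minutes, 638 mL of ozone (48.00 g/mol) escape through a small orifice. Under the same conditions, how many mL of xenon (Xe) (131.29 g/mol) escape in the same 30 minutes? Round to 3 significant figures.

386 mL

By Graham's law, rate_Xe/rate_O₃ = √(M_O₃/M_Xe) = √(48.00/131.29) = √0.3656 = 0.6047.
So the volume for Xe is 638 × 0.6047 = 386 mL.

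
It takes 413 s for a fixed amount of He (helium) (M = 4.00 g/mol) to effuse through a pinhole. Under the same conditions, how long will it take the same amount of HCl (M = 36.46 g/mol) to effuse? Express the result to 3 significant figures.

Since effusion rate ∝ 1/√M, t_HCl/t_He = √(M_HCl/M_He) = √(36.46/4.00) = √9.115 = 3.019.
So the time for HCl is 413 × 3.019 = 1250 s.

1250 s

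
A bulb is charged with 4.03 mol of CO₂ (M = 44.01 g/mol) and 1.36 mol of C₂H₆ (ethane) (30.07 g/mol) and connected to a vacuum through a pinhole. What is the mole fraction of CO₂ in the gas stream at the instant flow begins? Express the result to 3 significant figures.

0.710

Each component's effusion rate ∝ (its partial pressure)·(1/√M) ∝ n_i/√M_i.
So x_CO₂ in the escaping gas = (n_CO₂/√M_CO₂) / Σ(n_i/√M_i)
= (4.03/√44.01) / (4.03/√44.01 + 1.36/√30.07) = 0.6075/(0.6075 + 0.2480) = 0.710.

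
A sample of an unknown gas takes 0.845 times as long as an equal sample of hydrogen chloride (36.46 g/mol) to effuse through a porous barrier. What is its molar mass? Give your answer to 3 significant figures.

From Graham's law, t_X/t_HCl = √(M_X/M_HCl).
0.845 = √(M_X/36.46)
M_X = 36.46 × 0.845² = 36.46 × 0.7140 = 26.0 g/mol

26.0 g/mol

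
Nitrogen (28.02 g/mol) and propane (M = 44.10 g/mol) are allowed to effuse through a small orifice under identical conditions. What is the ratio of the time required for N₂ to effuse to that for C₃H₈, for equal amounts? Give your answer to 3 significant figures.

0.797

Graham's law gives t_N₂/t_C₃H₈ = √(M_N₂/M_C₃H₈) = √(28.02/44.10) = √0.6354 = 0.797.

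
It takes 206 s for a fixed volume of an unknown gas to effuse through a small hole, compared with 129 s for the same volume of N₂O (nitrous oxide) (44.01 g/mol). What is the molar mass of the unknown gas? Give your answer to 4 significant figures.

Graham's law gives t_X/t_N₂O = √(M_X/M_N₂O).
206/129 = 1.597 = √(M_X/44.01)
M_X = 44.01 × 1.597² = 44.01 × 2.550 = 112.2 g/mol

112.2 g/mol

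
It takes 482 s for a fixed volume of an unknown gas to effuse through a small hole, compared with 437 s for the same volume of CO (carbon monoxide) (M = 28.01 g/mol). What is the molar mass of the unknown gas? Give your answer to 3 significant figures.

34.1 g/mol

Using Graham's law: t_X/t_CO = √(M_X/M_CO).
482/437 = 1.103 = √(M_X/28.01)
M_X = 28.01 × 1.103² = 28.01 × 1.217 = 34.1 g/mol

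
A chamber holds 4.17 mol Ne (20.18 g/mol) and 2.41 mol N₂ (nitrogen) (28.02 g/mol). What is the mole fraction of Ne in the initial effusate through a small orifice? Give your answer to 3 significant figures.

0.671

Each component's effusion rate ∝ (its partial pressure)·(1/√M) ∝ n_i/√M_i.
x_Ne(eff) = (n_Ne/√M_Ne) / (n_Ne/√M_Ne + n_N₂/√M_N₂)
= (4.17/√20.18) / (4.17/√20.18 + 2.41/√28.02) = 0.9283/(0.9283 + 0.4553) = 0.671.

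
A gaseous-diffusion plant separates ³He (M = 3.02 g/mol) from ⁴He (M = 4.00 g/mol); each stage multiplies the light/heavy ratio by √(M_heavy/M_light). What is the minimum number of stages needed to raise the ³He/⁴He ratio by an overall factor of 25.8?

Single-stage factor α = √(4.00/3.02), so ln α = ½ ln(1.32450) = 0.1405.
Need α^N ≥ 25.8 ⇒ N ≥ ln(25.8) / ln α = 3.250 / 0.1405 = 23.13.
Minimum whole number of stages: N = 24.

24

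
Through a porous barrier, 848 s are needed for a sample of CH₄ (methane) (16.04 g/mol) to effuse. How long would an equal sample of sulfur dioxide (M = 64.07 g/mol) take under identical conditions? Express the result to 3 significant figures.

Using Graham's law: t_SO₂/t_CH₄ = √(M_SO₂/M_CH₄) = √(64.07/16.04) = √3.994 = 1.999.
So the time for SO₂ is 848 × 1.999 = 1690 s.

1690 s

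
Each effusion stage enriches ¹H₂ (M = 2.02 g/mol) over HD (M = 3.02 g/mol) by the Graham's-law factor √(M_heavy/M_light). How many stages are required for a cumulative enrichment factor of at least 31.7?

18

Single-stage factor α = √(3.02/2.02), so ln α = ½ ln(1.49505) = 0.2011.
Need α^N ≥ 31.7 ⇒ N ≥ ln(31.7) / ln α = 3.456 / 0.2011 = 17.19.
Minimum whole number of stages: N = 18.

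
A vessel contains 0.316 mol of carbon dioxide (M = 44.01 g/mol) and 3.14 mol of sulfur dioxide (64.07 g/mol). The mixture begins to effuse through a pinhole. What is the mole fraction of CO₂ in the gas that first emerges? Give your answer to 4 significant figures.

0.1083

Rate_i ∝ x_i/√M_i (Graham's law weighted by mole fraction), so the effusate composition follows n_i/√M_i.
Mole fraction of CO₂ in the effusate = (n_CO₂/√M_CO₂) / (n_CO₂/√M_CO₂ + n_SO₂/√M_SO₂)
= (0.316/√44.01) / (0.316/√44.01 + 3.14/√64.07) = 0.04763/(0.04763 + 0.3923) = 0.1083.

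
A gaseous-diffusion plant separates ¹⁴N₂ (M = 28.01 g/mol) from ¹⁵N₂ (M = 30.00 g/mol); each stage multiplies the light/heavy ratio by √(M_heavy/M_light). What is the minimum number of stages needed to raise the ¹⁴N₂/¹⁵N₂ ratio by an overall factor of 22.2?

91

Single-stage factor α = √(30.00/28.01), so ln α = ½ ln(1.07105) = 0.03432.
Need α^N ≥ 22.2 ⇒ N ≥ ln(22.2) / ln α = 3.100 / 0.03432 = 90.33.
So at least 91 stages are needed.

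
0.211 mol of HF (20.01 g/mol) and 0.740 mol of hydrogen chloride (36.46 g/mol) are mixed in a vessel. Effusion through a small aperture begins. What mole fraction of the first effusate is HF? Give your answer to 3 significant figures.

Effusion rate of each component ∝ n_i/√M_i (partial pressure × 1/√M).
x_HF(eff) = (n_HF/√M_HF) / (n_HF/√M_HF + n_HCl/√M_HCl)
= (0.211/√20.01) / (0.211/√20.01 + 0.740/√36.46) = 0.04717/(0.04717 + 0.1226) = 0.278.

0.278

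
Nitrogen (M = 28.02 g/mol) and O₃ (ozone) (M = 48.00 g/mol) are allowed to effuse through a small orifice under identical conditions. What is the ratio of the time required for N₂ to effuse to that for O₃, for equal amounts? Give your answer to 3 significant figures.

0.764

Since effusion rate ∝ 1/√M, t_N₂/t_O₃ = √(M_N₂/M_O₃) = √(28.02/48.00) = √0.5837 = 0.764.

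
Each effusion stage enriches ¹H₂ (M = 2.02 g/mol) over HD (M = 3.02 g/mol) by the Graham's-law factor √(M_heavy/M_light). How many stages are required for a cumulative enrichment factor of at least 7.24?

With α = √(3.02/2.02) per stage, ln α = ½ ln(1.49505) = 0.2011.
Need α^N ≥ 7.24 ⇒ N ≥ ln(7.24) / ln α = 1.980 / 0.2011 = 9.84.
Rounding up, N = 10 stages.

10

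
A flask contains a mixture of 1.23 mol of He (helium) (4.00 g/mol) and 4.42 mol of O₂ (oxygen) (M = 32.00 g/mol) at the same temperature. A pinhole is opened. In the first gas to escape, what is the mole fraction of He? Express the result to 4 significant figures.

Effusion rate of each component ∝ n_i/√M_i (partial pressure × 1/√M).
Mole fraction of He in the effusate = (n_He/√M_He) / (n_He/√M_He + n_O₂/√M_O₂)
= (1.23/√4.00) / (1.23/√4.00 + 4.42/√32.00) = 0.6150/(0.6150 + 0.7814) = 0.4404.

0.4404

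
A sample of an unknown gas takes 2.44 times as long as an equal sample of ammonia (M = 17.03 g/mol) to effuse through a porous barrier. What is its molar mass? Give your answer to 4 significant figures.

Using Graham's law: t_X/t_NH₃ = √(M_X/M_NH₃).
2.44 = √(M_X/17.03)
M_X = 17.03 × 2.44² = 17.03 × 5.954 = 101.4 g/mol

101.4 g/mol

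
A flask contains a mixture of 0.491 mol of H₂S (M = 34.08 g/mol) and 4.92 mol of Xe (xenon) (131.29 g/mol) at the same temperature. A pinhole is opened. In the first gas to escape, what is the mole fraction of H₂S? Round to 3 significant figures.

Effusion rate of each component ∝ n_i/√M_i (partial pressure × 1/√M).
Mole fraction of H₂S in the effusate = (n_H₂S/√M_H₂S) / (n_H₂S/√M_H₂S + n_Xe/√M_Xe)
= (0.491/√34.08) / (0.491/√34.08 + 4.92/√131.29) = 0.08411/(0.08411 + 0.4294) = 0.164.

0.164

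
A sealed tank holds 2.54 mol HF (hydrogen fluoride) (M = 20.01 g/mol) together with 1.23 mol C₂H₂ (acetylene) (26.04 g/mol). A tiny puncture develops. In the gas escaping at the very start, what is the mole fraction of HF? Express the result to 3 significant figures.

Rate_i ∝ x_i/√M_i (Graham's law weighted by mole fraction), so the effusate composition follows n_i/√M_i.
Mole fraction of HF in the effusate = (n_HF/√M_HF) / (n_HF/√M_HF + n_C₂H₂/√M_C₂H₂)
= (2.54/√20.01) / (2.54/√20.01 + 1.23/√26.04) = 0.5678/(0.5678 + 0.2410) = 0.702.

0.702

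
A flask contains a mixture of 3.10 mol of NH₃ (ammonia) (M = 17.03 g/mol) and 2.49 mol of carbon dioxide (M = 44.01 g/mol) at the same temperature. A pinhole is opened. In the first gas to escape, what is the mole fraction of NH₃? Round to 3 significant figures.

The effusion rate of species i is ∝ p_i/√M_i ∝ n_i/√M_i.
So x_NH₃ in the escaping gas = (n_NH₃/√M_NH₃) / Σ(n_i/√M_i)
= (3.10/√17.03) / (3.10/√17.03 + 2.49/√44.01) = 0.7512/(0.7512 + 0.3753) = 0.667.

0.667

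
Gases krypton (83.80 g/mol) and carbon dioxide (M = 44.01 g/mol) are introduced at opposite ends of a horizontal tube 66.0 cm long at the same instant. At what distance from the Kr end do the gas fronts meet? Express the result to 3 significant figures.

Graham's law gives d_Kr/d_CO₂ = rate_Kr/rate_CO₂ = √(M_CO₂/M_Kr) = √(44.01/83.80) = 0.7247.
With d_Kr + d_CO₂ = 66.0 cm, d_CO₂ = 66.0/(1 + 0.7247) = 38.27 cm.
d_Kr = 66.0 − 38.27 = 27.7 cm.

27.7 cm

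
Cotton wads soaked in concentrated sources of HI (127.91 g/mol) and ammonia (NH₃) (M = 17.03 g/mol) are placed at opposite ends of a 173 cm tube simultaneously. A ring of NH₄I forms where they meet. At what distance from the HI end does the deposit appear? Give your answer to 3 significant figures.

Distances travelled in equal time are proportional to diffusion rates, so d_HI/d_NH₃ = √(M_NH₃/M_HI) = √(17.03/127.91) = 0.3649.
With d_HI + d_NH₃ = 173 cm, d_NH₃ = 173/(1 + 0.3649) = 126.8 cm.
d_HI = 173 − 126.8 = 46.2 cm.

46.2 cm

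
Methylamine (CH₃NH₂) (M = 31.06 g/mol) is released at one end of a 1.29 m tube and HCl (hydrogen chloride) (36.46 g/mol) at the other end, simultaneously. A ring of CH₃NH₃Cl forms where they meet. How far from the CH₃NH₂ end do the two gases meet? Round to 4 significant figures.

0.6708 m

The fronts meet when d_CH₃NH₂ + d_HCl = L with d_CH₃NH₂/d_HCl = √(M_HCl/M_CH₃NH₂) (Graham's law). Here √(M_HCl/M_CH₃NH₂) = √(36.46/31.06) = 1.083.
With d_CH₃NH₂ + d_HCl = 1.29 m, d_HCl = 1.29/(1 + 1.083) = 0.6192 m.
d_CH₃NH₂ = 1.29 − 0.6192 = 0.6708 m.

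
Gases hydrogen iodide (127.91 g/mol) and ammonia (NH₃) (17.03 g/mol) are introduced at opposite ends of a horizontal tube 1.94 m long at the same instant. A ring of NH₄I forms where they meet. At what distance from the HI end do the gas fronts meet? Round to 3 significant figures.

Graham's law gives d_HI/d_NH₃ = rate_HI/rate_NH₃ = √(M_NH₃/M_HI) = √(17.03/127.91) = 0.3649.
With d_HI + d_NH₃ = 1.94 m, d_NH₃ = 1.94/(1 + 0.3649) = 1.421 m.
d_HI = 1.94 − 1.421 = 0.519 m.

0.519 m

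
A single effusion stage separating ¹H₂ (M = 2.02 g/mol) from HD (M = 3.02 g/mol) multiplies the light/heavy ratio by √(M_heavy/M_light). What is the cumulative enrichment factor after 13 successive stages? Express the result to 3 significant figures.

13.7

Each stage multiplies the ratio by α = √(3.02/2.02), so after 13 stages the overall factor is α^13 = (3.02/2.02)^(13/2).
= 1.49505^(13/2) = 13.7.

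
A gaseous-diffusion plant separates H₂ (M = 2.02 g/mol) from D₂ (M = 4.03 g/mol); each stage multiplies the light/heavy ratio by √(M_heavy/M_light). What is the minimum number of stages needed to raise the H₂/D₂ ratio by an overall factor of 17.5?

With α = √(4.03/2.02) per stage, ln α = ½ ln(1.99505) = 0.3453.
Need α^N ≥ 17.5 ⇒ N ≥ ln(17.5) / ln α = 2.862 / 0.3453 = 8.29.
Minimum whole number of stages: N = 9.

9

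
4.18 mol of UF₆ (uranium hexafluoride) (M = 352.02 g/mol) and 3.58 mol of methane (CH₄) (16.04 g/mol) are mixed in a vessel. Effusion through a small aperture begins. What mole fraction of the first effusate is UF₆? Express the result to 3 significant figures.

Each component's effusion rate ∝ (its partial pressure)·(1/√M) ∝ n_i/√M_i.
Mole fraction of UF₆ in the effusate = (n_UF₆/√M_UF₆) / (n_UF₆/√M_UF₆ + n_CH₄/√M_CH₄)
= (4.18/√352.02) / (4.18/√352.02 + 3.58/√16.04) = 0.2228/(0.2228 + 0.8939) = 0.200.

0.200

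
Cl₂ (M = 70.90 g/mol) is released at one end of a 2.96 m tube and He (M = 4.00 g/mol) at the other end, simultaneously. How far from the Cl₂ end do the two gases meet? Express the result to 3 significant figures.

0.568 m

In equal time, each gas travels a distance ∝ its rate ∝ 1/√M, so d_Cl₂/d_He = √(M_He/M_Cl₂) = √(4.00/70.90) = 0.2375.
With d_Cl₂ + d_He = 2.96 m, d_He = 2.96/(1 + 0.2375) = 2.392 m.
d_Cl₂ = 2.96 − 2.392 = 0.568 m.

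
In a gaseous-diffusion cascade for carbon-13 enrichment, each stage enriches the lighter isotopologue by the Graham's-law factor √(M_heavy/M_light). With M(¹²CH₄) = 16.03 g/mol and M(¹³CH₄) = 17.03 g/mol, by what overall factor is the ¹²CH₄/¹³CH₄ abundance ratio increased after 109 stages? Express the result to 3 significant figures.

Each stage multiplies the ratio by α = √(17.03/16.03), so after 109 stages the overall factor is α^109 = (17.03/16.03)^(109/2).
= 1.06238^(109/2) = 27.1.

27.1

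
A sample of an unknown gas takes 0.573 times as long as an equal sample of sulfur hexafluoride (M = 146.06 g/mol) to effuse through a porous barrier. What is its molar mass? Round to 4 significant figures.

47.96 g/mol

Graham's law gives t_X/t_SF₆ = √(M_X/M_SF₆).
0.573 = √(M_X/146.06)
M_X = 146.06 × 0.573² = 146.06 × 0.3283 = 47.96 g/mol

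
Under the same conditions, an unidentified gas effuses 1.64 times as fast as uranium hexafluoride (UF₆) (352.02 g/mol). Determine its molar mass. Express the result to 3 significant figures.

131 g/mol

Since effusion rate ∝ 1/√M, rate_X/rate_UF₆ = √(M_UF₆/M_X).
1.64 = √(352.02/M_X)
M_X = 352.02 / 1.64² = 352.02 / 2.690 = 131 g/mol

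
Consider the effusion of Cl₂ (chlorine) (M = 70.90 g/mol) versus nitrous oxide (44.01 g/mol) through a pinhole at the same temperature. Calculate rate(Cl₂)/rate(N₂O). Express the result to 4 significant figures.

Graham's law gives rate_Cl₂/rate_N₂O = √(M_N₂O/M_Cl₂) = √(44.01/70.90) = √0.6207 = 0.7879.

0.7879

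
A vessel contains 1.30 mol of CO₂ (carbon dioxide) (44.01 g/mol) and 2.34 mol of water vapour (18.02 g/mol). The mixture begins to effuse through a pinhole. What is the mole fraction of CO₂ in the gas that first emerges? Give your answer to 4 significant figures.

0.2623

Each component's effusion rate ∝ (its partial pressure)·(1/√M) ∝ n_i/√M_i.
x_CO₂(eff) = (n_CO₂/√M_CO₂) / (n_CO₂/√M_CO₂ + n_H₂O/√M_H₂O)
= (1.30/√44.01) / (1.30/√44.01 + 2.34/√18.02) = 0.1960/(0.1960 + 0.5512) = 0.2623.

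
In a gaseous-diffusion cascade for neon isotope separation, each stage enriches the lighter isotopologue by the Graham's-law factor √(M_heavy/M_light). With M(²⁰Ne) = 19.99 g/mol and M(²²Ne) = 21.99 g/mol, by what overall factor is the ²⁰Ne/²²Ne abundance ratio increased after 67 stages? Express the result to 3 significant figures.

Overall factor = α^67 with α = √(21.99/19.99), i.e. (21.99/19.99)^(67/2).
= 1.10005^(67/2) = 24.4.

24.4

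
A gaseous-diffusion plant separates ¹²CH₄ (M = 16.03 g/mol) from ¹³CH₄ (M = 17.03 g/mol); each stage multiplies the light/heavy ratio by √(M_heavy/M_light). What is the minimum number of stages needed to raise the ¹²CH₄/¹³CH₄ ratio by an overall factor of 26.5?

With α = √(17.03/16.03) per stage, ln α = ½ ln(1.06238) = 0.03026.
Need α^N ≥ 26.5 ⇒ N ≥ ln(26.5) / ln α = 3.277 / 0.03026 = 108.31.
Minimum whole number of stages: N = 109.

109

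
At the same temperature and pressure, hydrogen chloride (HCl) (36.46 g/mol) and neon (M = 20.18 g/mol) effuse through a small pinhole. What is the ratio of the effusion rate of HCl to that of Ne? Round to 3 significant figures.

Since effusion rate ∝ 1/√M, rate_HCl/rate_Ne = √(M_Ne/M_HCl) = √(20.18/36.46) = √0.5535 = 0.744.

0.744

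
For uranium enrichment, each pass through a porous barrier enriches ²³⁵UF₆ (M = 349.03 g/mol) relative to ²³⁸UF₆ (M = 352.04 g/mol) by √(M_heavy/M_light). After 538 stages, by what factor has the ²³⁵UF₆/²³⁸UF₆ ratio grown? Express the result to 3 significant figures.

10.1

Each stage multiplies the ratio by α = √(352.04/349.03), so after 538 stages the overall factor is α^538 = (352.04/349.03)^(538/2).
= 1.00862^269 = 10.1.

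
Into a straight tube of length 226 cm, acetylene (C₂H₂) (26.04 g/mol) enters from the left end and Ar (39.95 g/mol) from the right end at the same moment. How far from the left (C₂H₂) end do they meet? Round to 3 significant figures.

125 cm

In equal time, each gas travels a distance ∝ its rate ∝ 1/√M, so d_C₂H₂/d_Ar = √(M_Ar/M_C₂H₂) = √(39.95/26.04) = 1.239.
With d_C₂H₂ + d_Ar = 226 cm, d_Ar = 226/(1 + 1.239) = 101.0 cm.
d_C₂H₂ = 226 − 101.0 = 125 cm.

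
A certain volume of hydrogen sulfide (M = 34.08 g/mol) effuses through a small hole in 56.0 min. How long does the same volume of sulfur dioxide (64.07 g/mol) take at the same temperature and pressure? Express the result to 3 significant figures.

76.8 min

From Graham's law, t_SO₂/t_H₂S = √(M_SO₂/M_H₂S) = √(64.07/34.08) = √1.880 = 1.371.
So the time for SO₂ is 56.0 × 1.371 = 76.8 min.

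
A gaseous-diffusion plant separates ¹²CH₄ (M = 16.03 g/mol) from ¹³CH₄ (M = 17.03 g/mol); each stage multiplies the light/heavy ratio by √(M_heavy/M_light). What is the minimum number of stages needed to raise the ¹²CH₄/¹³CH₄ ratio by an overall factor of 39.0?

122

Per stage α = (17.03/16.03)^(1/2) = 1.06238^0.5, giving ln α = 0.03026.
Need α^N ≥ 39.0 ⇒ N ≥ ln(39.0) / ln α = 3.664 / 0.03026 = 121.08.
So at least 122 stages are needed.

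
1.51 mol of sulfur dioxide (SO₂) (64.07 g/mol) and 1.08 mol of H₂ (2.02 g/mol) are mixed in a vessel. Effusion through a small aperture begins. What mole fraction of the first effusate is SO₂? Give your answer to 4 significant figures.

Each component's effusion rate ∝ (its partial pressure)·(1/√M) ∝ n_i/√M_i.
x_SO₂(eff) = (n_SO₂/√M_SO₂) / (n_SO₂/√M_SO₂ + n_H₂/√M_H₂)
= (1.51/√64.07) / (1.51/√64.07 + 1.08/√2.02) = 0.1886/(0.1886 + 0.7599) = 0.1989.

0.1989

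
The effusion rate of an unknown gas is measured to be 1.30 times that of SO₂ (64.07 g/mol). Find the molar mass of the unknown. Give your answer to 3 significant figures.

Since effusion rate ∝ 1/√M, rate_X/rate_SO₂ = √(M_SO₂/M_X).
1.30 = √(64.07/M_X)
M_X = 64.07 / 1.30² = 64.07 / 1.690 = 37.9 g/mol

37.9 g/mol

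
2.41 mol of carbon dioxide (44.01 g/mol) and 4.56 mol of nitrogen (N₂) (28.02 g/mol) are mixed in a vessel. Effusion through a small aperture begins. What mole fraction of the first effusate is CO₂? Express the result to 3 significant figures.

0.297

Rate_i ∝ x_i/√M_i (Graham's law weighted by mole fraction), so the effusate composition follows n_i/√M_i.
So x_CO₂ in the escaping gas = (n_CO₂/√M_CO₂) / Σ(n_i/√M_i)
= (2.41/√44.01) / (2.41/√44.01 + 4.56/√28.02) = 0.3633/(0.3633 + 0.8615) = 0.297.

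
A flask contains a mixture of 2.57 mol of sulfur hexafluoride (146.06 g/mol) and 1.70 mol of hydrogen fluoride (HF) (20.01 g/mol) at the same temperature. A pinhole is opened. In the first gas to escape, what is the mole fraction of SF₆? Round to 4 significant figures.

The effusion rate of species i is ∝ p_i/√M_i ∝ n_i/√M_i.
So x_SF₆ in the escaping gas = (n_SF₆/√M_SF₆) / Σ(n_i/√M_i)
= (2.57/√146.06) / (2.57/√146.06 + 1.70/√20.01) = 0.2127/(0.2127 + 0.3800) = 0.3588.

0.3588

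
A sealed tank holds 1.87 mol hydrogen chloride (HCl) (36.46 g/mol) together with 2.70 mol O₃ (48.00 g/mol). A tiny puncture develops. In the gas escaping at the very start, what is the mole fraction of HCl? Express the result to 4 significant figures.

0.4428

Each component's effusion rate ∝ (its partial pressure)·(1/√M) ∝ n_i/√M_i.
Mole fraction of HCl in the effusate = (n_HCl/√M_HCl) / (n_HCl/√M_HCl + n_O₃/√M_O₃)
= (1.87/√36.46) / (1.87/√36.46 + 2.70/√48.00) = 0.3097/(0.3097 + 0.3897) = 0.4428.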